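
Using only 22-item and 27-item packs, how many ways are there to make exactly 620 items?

Need nonnegative integers with 22j + 27k = 620.
gcd(22, 27) = 1, and 22·(-11) + 27·(9) = 1.
So (j₀, k₀) = (-6820, 5580); general j = -6820 + 27t, k = 5580 - 22t.
j ≥ 0 ⇒ t ≥ 253; k ≥ 0 ⇒ t ≤ 253. That's 1 value of t.

1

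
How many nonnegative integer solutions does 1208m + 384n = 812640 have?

14

gcd(1208, 384) = 8.
By Bézout, 1208*(7) + 384*(-22) = 8.
One solution: (36, 2003).
General: m = 36 + 48t, n = 2003 - 151t.
m ≥ 0 ⇒ t ≥ 0; n ≥ 0 ⇒ t ≤ 13. So t ∈ [0, 13]: 14 solutions.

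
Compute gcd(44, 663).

1

gcd(663, 44) = 1  (663 = 15*44 + 3, 44 = 14*3 + 2, 3 = 1*2 + 1, 2 = 2*1).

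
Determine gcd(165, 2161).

gcd(2161, 165):
  2161 = 13×165 + 16
  165 = 10×16 + 5
  16 = 3×5 + 1
  5 = 5×1
so gcd(2161, 165) = 1.

1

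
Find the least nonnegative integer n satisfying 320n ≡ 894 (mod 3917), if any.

1692

gcd(3917, 320) = 1.
1 divides 894, so solutions exist.
By Bézout, 320*(-1628) + 3917*(133) = 1.
So 320*(-1628) ≡ 1 (mod 3917); multiply by 894: n ≡ -1455432 (mod 3917).
Smallest nonnegative: n = -1455432 mod 3917 = 1692.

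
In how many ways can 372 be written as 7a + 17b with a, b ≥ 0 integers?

gcd(17, 7):
  17 = 2·7 + 3
  7 = 2·3 + 1
  3 = 3·1
so gcd(17, 7) = 1.
Back-substitute for Bézout coefficients:
  1 = 7 - 2·3
  ... = 7·(5) + 17·(-2)
Scale by 372: one solution is (1860, -744). Reduce a mod 17: (7, 19).
General: a = 7 + 17t, b = 19 - 7t.
a ≥ 0 ⇒ t ≥ 0; b ≥ 0 ⇒ t ≤ 2. So t ∈ [0, 2]: 3 solutions.

3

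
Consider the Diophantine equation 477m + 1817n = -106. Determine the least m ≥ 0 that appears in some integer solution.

gcd(1817, 477) = 1  (1817 = 3×477 + 386, 477 = 1×386 + 91, 386 = 4×91 + 22, 91 = 4×22 + 3, 22 = 7×3 + 1, 3 = 3×1).
1 divides -106, so solutions exist.
Back-substituting, 477×(-579) + 1817×(152) = 1.
Scale by -106/1 = -106: (m₀, n₀) = (61374, -16112).
General solution: m = 61374 + 1817t, n = -16112 - 477t for integer t.
m ≥ 0: smallest is 61374 mod 1817 = 1413 (at t = -33), with n = -371.

1413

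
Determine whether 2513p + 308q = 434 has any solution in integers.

gcd(2513, 308):
  2513 = 8×308 + 49
  308 = 6×49 + 14
  49 = 3×14 + 7
  14 = 2×7
so gcd(2513, 308) = 7.
7 divides 434, so integer solutions exist.

yes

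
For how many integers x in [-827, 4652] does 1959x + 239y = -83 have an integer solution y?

23

gcd(1959, 239) = 1.
By Bézout, 1959*(-61) + 239*(500) = 1.
Particular solution: (44, -361).
General solution: x = 44 + 239t, y = -361 - 1959t for integer t.
-827 ≤ 44 + 239t ≤ 4652 gives t ∈ [-3, 19], which is 23 values.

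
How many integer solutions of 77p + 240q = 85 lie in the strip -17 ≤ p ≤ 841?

gcd(240, 77) = 1  (240 = 3×77 + 9, 77 = 8×9 + 5, 9 = 1×5 + 4, 5 = 1×4 + 1, 4 = 4×1).
Back-substituting, 77×(53) + 240×(-17) = 1.
Scale by 85: particular solution (4505, -1445); reduce p mod 240: (185, -59).
General solution: p = 185 + 240t, q = -59 - 77t for integer t.
-17 ≤ 185 + 240t ≤ 841 gives t ∈ [0, 2], which is 3 values.

3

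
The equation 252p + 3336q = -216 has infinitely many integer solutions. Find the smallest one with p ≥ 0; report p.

gcd(3336, 252) = 12.
12 divides -216, so solutions exist.
By Bézout, 252·(53) + 3336·(-4) = 12.
Scale by -216/12 = -18: (p₀, q₀) = (-954, 72).
General solution: p = -954 + 278t, q = 72 - 21t for integer t.
p ≥ 0: smallest is -954 mod 278 = 158 (at t = 4), with q = -12.

158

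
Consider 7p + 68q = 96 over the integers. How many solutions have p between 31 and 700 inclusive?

gcd(68, 7):
  68 = 9×7 + 5
  7 = 1×5 + 2
  5 = 2×2 + 1
  2 = 2×1
so gcd(68, 7) = 1.
Back-substitute for Bézout coefficients:
  1 = 5 - 2×2
  ... = 7×(-29) + 68×(3)
Scale by 96: particular solution (-2784, 288); reduce p mod 68: (4, 1).
General solution: p = 4 + 68t, q = 1 - 7t for integer t.
31 ≤ 4 + 68t ≤ 700 gives t ∈ [1, 10], which is 10 values.

10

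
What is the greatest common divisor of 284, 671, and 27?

1

gcd(671, 284):
  671 = 2·284 + 103
  284 = 2·103 + 78
  103 = 1·78 + 25
  78 = 3·25 + 3
  25 = 8·3 + 1
  3 = 3·1
so gcd(671, 284) = 1.
gcd(1, 27) = 1.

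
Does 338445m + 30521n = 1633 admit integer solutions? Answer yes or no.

gcd(338445, 30521) = 23  (338445 = 11×30521 + 2714, 30521 = 11×2714 + 667, 2714 = 4×667 + 46, 667 = 14×46 + 23, 46 = 2×23).
23 divides 1633, so integer solutions exist.

yes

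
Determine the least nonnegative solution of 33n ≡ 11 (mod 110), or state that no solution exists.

7

gcd(110, 33):
  110 = 3·33 + 11
  33 = 3·11
so gcd(110, 33) = 11.
11 divides 11, so solutions exist.
Back-substitute for Bézout coefficients:
  11 = 110 - 3·33
  ... = 33·(-3) + 110·(1)
So 33·(-3) ≡ 11 (mod 110); multiply by 1: n ≡ -3 (mod 10).
Smallest nonnegative: n = -3 mod 10 = 7.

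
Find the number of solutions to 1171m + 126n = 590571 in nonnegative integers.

gcd(1171, 126):
  1171 = 9*126 + 37
  126 = 3*37 + 15
  37 = 2*15 + 7
  15 = 2*7 + 1
  7 = 7*1
so gcd(1171, 126) = 1.
Back-substitute for Bézout coefficients:
  1 = 15 - 2*7
  ... = 1171*(-17) + 126*(158)
Scale by 590571: one solution is (-10039707, 93310218). Reduce m mod 126: (99, 3767).
General: m = 99 + 126t, n = 3767 - 1171t.
m ≥ 0 ⇒ t ≥ 0; n ≥ 0 ⇒ t ≤ 3. So t ∈ [0, 3]: 4 solutions.

4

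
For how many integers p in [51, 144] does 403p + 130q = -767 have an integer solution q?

10

gcd(403, 130) = 13  (403 = 3×130 + 13, 130 = 10×13).
Back-substituting, 403×(1) + 130×(-3) = 13.
Scale by -59: particular solution (-59, 177); reduce p mod 10: (1, -9).
General solution: p = 1 + 10t, q = -9 - 31t for integer t.
51 ≤ 1 + 10t ≤ 144 gives t ∈ [5, 14], which is 10 values.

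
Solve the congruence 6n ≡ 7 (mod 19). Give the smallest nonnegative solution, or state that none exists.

gcd(19, 6) = 1.
1 divides 7, so solutions exist.
By Bézout, 6*(-3) + 19*(1) = 1.
So 6*(-3) ≡ 1 (mod 19); multiply by 7: n ≡ -21 (mod 19).
Smallest nonnegative: n = -21 mod 19 = 17.

17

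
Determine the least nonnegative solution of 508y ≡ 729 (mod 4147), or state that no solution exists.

2328

gcd(4147, 508):
  4147 = 8*508 + 83
  508 = 6*83 + 10
  83 = 8*10 + 3
  10 = 3*3 + 1
  3 = 3*1
so gcd(4147, 508) = 1.
1 divides 729, so solutions exist.
Back-substitute for Bézout coefficients:
  1 = 10 - 3*3
  ... = 508*(1249) + 4147*(-153)
So 508*(1249) ≡ 1 (mod 4147); multiply by 729: y ≡ 910521 (mod 4147).
Smallest nonnegative: y = 910521 mod 4147 = 2328.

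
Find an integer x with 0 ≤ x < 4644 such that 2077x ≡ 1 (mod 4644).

4009

gcd(4644, 2077):
  4644 = 2×2077 + 490
  2077 = 4×490 + 117
  490 = 4×117 + 22
  117 = 5×22 + 7
  22 = 3×7 + 1
  7 = 7×1
so gcd(4644, 2077) = 1.
Back-substitute for Bézout coefficients:
  1 = 22 - 3×7
  ... = 2077×(-635) + 4644×(284)
So 2077×-635 ≡ 1 (mod 4644), and -635 mod 4644 = 4009.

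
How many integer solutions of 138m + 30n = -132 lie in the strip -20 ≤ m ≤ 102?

25

gcd(138, 30) = 6  (138 = 4·30 + 18, 30 = 1·18 + 12, 18 = 1·12 + 6, 12 = 2·6).
Back-substituting, 138·(2) + 30·(-9) = 6.
Scale by -22: particular solution (-44, 198); reduce m mod 5: (1, -9).
General solution: m = 1 + 5t, n = -9 - 23t for integer t.
-20 ≤ 1 + 5t ≤ 102 gives t ∈ [-4, 20], which is 25 values.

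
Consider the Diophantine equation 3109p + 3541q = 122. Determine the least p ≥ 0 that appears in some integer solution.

gcd(3541, 3109) = 1  (3541 = 1×3109 + 432, 3109 = 7×432 + 85, 432 = 5×85 + 7, 85 = 12×7 + 1, 7 = 7×1).
1 divides 122, so solutions exist.
Back-substituting, 3109×(500) + 3541×(-439) = 1.
Scale by 122/1 = 122: (p₀, q₀) = (61000, -53558).
General solution: p = 61000 + 3541t, q = -53558 - 3109t for integer t.
p ≥ 0: smallest is 61000 mod 3541 = 803 (at t = -17), with q = -705.

803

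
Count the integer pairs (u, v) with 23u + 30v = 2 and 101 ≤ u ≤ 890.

gcd(30, 23) = 1  (30 = 1*23 + 7, 23 = 3*7 + 2, 7 = 3*2 + 1, 2 = 2*1).
Back-substituting, 23*(-13) + 30*(10) = 1.
Scale by 2: particular solution (-26, 20); reduce u mod 30: (4, -3).
General solution: u = 4 + 30t, v = -3 - 23t for integer t.
101 ≤ 4 + 30t ≤ 890 gives t ∈ [4, 29], which is 26 values.

26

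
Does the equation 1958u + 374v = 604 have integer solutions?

gcd(1958, 374) = 22.
22 does not divide 604 (remainder 10), so no integer solutions.

no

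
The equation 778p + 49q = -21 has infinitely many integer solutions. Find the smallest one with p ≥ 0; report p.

28

gcd(778, 49):
  778 = 15·49 + 43
  49 = 1·43 + 6
  43 = 7·6 + 1
  6 = 6·1
so gcd(778, 49) = 1.
1 divides -21, so solutions exist.
Back-substitute for Bézout coefficients:
  1 = 43 - 7·6
  ... = 778·(8) + 49·(-127)
Scale by -21/1 = -21: (p₀, q₀) = (-168, 2667).
General solution: p = -168 + 49t, q = 2667 - 778t for integer t.
p ≥ 0: smallest is -168 mod 49 = 28 (at t = 4), with q = -445.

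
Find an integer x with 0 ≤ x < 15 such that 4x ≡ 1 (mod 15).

gcd(15, 4) = 1  (15 = 3*4 + 3, 4 = 1*3 + 1, 3 = 3*1).
Back-substituting, 4*(4) + 15*(-1) = 1.
So 4*4 ≡ 1 (mod 15), and 4 mod 15 = 4.

4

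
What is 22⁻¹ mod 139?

gcd(139, 22):
  139 = 6·22 + 7
  22 = 3·7 + 1
  7 = 7·1
so gcd(139, 22) = 1.
Back-substitute for Bézout coefficients:
  1 = 22 - 3·7
  ... = 22·(19) + 139·(-3)
So 22·19 ≡ 1 (mod 139), and 19 mod 139 = 19.

19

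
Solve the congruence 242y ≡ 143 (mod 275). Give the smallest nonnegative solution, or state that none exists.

4

gcd(275, 242):
  275 = 1×242 + 33
  242 = 7×33 + 11
  33 = 3×11
so gcd(275, 242) = 11.
11 divides 143, so solutions exist.
Back-substitute for Bézout coefficients:
  11 = 242 - 7×33
  ... = 242×(8) + 275×(-7)
So 242×(8) ≡ 11 (mod 275); multiply by 13: y ≡ 104 (mod 25).
Smallest nonnegative: y = 104 mod 25 = 4.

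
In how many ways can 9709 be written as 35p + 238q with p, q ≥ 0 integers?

8

gcd(238, 35) = 7.
By Bézout, 35*(7) + 238*(-1) = 7.
One solution: (19, 38).
General: p = 19 + 34t, q = 38 - 5t.
p ≥ 0 ⇒ t ≥ 0; q ≥ 0 ⇒ t ≤ 7. So t ∈ [0, 7]: 8 solutions.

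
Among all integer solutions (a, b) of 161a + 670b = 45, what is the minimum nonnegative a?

gcd(670, 161):
  670 = 4·161 + 26
  161 = 6·26 + 5
  26 = 5·5 + 1
  5 = 5·1
so gcd(670, 161) = 1.
1 divides 45, so solutions exist.
Back-substitute for Bézout coefficients:
  1 = 26 - 5·5
  ... = 161·(-129) + 670·(31)
Scale by 45/1 = 45: (a₀, b₀) = (-5805, 1395).
General solution: a = -5805 + 670t, b = 1395 - 161t for integer t.
a ≥ 0: smallest is -5805 mod 670 = 225 (at t = 9), with b = -54.

225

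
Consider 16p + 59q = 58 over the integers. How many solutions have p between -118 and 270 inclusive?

7

gcd(59, 16) = 1.
By Bézout, 16*(-11) + 59*(3) = 1.
Particular solution: (11, -2).
General solution: p = 11 + 59t, q = -2 - 16t for integer t.
-118 ≤ 11 + 59t ≤ 270 gives t ∈ [-2, 4], which is 7 values.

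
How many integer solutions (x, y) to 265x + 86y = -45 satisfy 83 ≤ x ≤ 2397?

27

gcd(265, 86) = 1.
By Bézout, 265×(37) + 86×(-114) = 1.
Particular solution: (55, -170).
General solution: x = 55 + 86t, y = -170 - 265t for integer t.
83 ≤ 55 + 86t ≤ 2397 gives t ∈ [1, 27], which is 27 values.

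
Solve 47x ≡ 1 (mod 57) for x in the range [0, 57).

gcd(57, 47) = 1  (57 = 1·47 + 10, 47 = 4·10 + 7, 10 = 1·7 + 3, 7 = 2·3 + 1, 3 = 3·1).
Back-substituting, 47·(17) + 57·(-14) = 1.
So 47·17 ≡ 1 (mod 57), and 17 mod 57 = 17.

17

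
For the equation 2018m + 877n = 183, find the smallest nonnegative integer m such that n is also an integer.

gcd(2018, 877) = 1  (2018 = 2·877 + 264, 877 = 3·264 + 85, 264 = 3·85 + 9, 85 = 9·9 + 4, 9 = 2·4 + 1, 4 = 4·1).
1 divides 183, so solutions exist.
Back-substituting, 2018·(196) + 877·(-451) = 1.
Scale by 183/1 = 183: (m₀, n₀) = (35868, -82533).
General solution: m = 35868 + 877t, n = -82533 - 2018t for integer t.
m ≥ 0: smallest is 35868 mod 877 = 788 (at t = -40), with n = -1813.

788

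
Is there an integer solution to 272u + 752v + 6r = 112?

yes

gcd(752, 272) = 16  (752 = 2*272 + 208, 272 = 1*208 + 64, 208 = 3*64 + 16, 64 = 4*16).
gcd(16, 6) = 2.
2 divides 112, so integer solutions exist.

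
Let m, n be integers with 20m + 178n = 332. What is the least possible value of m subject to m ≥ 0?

gcd(178, 20) = 2.
2 divides 332, so solutions exist.
By Bézout, 20*(9) + 178*(-1) = 2.
Scale by 332/2 = 166: (m₀, n₀) = (1494, -166).
General solution: m = 1494 + 89t, n = -166 - 10t for integer t.
m ≥ 0: smallest is 1494 mod 89 = 70 (at t = -16), with n = -6.

70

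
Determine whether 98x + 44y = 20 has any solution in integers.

yes

gcd(98, 44) = 2  (98 = 2×44 + 10, 44 = 4×10 + 4, 10 = 2×4 + 2, 4 = 2×2).
2 divides 20, so integer solutions exist.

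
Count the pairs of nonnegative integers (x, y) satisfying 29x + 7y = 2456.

12

gcd(29, 7):
  29 = 4*7 + 1
  7 = 7*1
so gcd(29, 7) = 1.
Back-substitute for Bézout coefficients:
  1 = 29 - 4*7
  ... = 29*(1) + 7*(-4)
Scale by 2456: one solution is (2456, -9824). Reduce x mod 7: (6, 326).
General: x = 6 + 7t, y = 326 - 29t.
x ≥ 0 ⇒ t ≥ 0; y ≥ 0 ⇒ t ≤ 11. So t ∈ [0, 11]: 12 solutions.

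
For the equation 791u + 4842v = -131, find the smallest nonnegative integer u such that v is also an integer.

563

gcd(4842, 791) = 1.
1 divides -131, so solutions exist.
By Bézout, 791×(-1261) + 4842×(206) = 1.
Scale by -131/1 = -131: (u₀, v₀) = (165191, -26986).
General solution: u = 165191 + 4842t, v = -26986 - 791t for integer t.
u ≥ 0: smallest is 165191 mod 4842 = 563 (at t = -34), with v = -92.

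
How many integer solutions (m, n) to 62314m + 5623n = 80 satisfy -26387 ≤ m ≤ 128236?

gcd(62314, 5623):
  62314 = 11·5623 + 461
  5623 = 12·461 + 91
  461 = 5·91 + 6
  91 = 15·6 + 1
  6 = 6·1
so gcd(62314, 5623) = 1.
Back-substitute for Bézout coefficients:
  1 = 91 - 15·6
  ... = 62314·(-927) + 5623·(10273)
Scale by 80: particular solution (-74160, 821840); reduce m mod 5623: (4562, -50556).
General solution: m = 4562 + 5623t, n = -50556 - 62314t for integer t.
-26387 ≤ 4562 + 5623t ≤ 128236 gives t ∈ [-5, 21], which is 27 values.

27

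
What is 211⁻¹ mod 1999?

1819

gcd(1999, 211) = 1  (1999 = 9·211 + 100, 211 = 2·100 + 11, 100 = 9·11 + 1, 11 = 11·1).
Back-substituting, 211·(-180) + 1999·(19) = 1.
So 211·-180 ≡ 1 (mod 1999), and -180 mod 1999 = 1819.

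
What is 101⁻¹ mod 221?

186

gcd(221, 101):
  221 = 2*101 + 19
  101 = 5*19 + 6
  19 = 3*6 + 1
  6 = 6*1
so gcd(221, 101) = 1.
Back-substitute for Bézout coefficients:
  1 = 19 - 3*6
  ... = 101*(-35) + 221*(16)
So 101*-35 ≡ 1 (mod 221), and -35 mod 221 = 186.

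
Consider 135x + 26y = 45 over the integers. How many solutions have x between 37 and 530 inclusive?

19

gcd(135, 26) = 1.
By Bézout, 135*(-5) + 26*(26) = 1.
Particular solution: (9, -45).
General solution: x = 9 + 26t, y = -45 - 135t for integer t.
37 ≤ 9 + 26t ≤ 530 gives t ∈ [2, 20], which is 19 values.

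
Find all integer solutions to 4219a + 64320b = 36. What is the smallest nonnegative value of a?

gcd(64320, 4219):
  64320 = 15·4219 + 1035
  4219 = 4·1035 + 79
  1035 = 13·79 + 8
  79 = 9·8 + 7
  8 = 1·7 + 1
  7 = 7·1
so gcd(64320, 4219) = 1.
1 divides 36, so solutions exist.
Back-substitute for Bézout coefficients:
  1 = 8 - 1·7
  ... = 4219·(-8141) + 64320·(534)
Scale by 36/1 = 36: (a₀, b₀) = (-293076, 19224).
General solution: a = -293076 + 64320t, b = 19224 - 4219t for integer t.
a ≥ 0: smallest is -293076 mod 64320 = 28524 (at t = 5), with b = -1871.

28524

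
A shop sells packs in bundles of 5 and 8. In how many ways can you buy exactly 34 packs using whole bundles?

1

Need nonnegative integers with 5j + 8k = 34.
gcd(5, 8) = 1, and 5·(-3) + 8·(2) = 1.
So (j₀, k₀) = (-102, 68); general j = -102 + 8t, k = 68 - 5t.
j ≥ 0 ⇒ t ≥ 13; k ≥ 0 ⇒ t ≤ 13. That's 1 value of t.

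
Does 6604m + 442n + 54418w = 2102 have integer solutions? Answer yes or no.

no

gcd(6604, 442) = 26  (6604 = 14·442 + 416, 442 = 1·416 + 26, 416 = 16·26).
gcd(26, 54418) = 26.
26 does not divide 2102 (remainder 22), so no integer solutions.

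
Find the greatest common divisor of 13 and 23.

1

gcd(23, 13):
  23 = 1×13 + 10
  13 = 1×10 + 3
  10 = 3×3 + 1
  3 = 3×1
so gcd(23, 13) = 1.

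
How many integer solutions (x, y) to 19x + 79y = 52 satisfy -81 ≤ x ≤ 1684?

22

gcd(79, 19) = 1.
By Bézout, 19×(25) + 79×(-6) = 1.
Particular solution: (36, -8).
General solution: x = 36 + 79t, y = -8 - 19t for integer t.
-81 ≤ 36 + 79t ≤ 1684 gives t ∈ [-1, 20], which is 22 values.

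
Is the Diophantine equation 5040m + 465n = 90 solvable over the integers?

yes

gcd(5040, 465) = 15.
15 divides 90, so integer solutions exist.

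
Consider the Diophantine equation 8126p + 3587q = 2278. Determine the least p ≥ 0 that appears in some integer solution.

gcd(8126, 3587):
  8126 = 2·3587 + 952
  3587 = 3·952 + 731
  952 = 1·731 + 221
  731 = 3·221 + 68
  221 = 3·68 + 17
  68 = 4·17
so gcd(8126, 3587) = 17.
17 divides 2278, so solutions exist.
Back-substitute for Bézout coefficients:
  17 = 221 - 3·68
  ... = 8126·(49) + 3587·(-111)
Scale by 2278/17 = 134: (p₀, q₀) = (6566, -14874).
General solution: p = 6566 + 211t, q = -14874 - 478t for integer t.
p ≥ 0: smallest is 6566 mod 211 = 25 (at t = -31), with q = -56.

25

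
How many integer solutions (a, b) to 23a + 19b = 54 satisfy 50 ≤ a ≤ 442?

21

gcd(23, 19):
  23 = 1×19 + 4
  19 = 4×4 + 3
  4 = 1×3 + 1
  3 = 3×1
so gcd(23, 19) = 1.
Back-substitute for Bézout coefficients:
  1 = 4 - 1×3
  ... = 23×(5) + 19×(-6)
Scale by 54: particular solution (270, -324); reduce a mod 19: (4, -2).
General solution: a = 4 + 19t, b = -2 - 23t for integer t.
50 ≤ 4 + 19t ≤ 442 gives t ∈ [3, 23], which is 21 values.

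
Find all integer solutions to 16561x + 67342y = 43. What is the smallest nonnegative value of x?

5949

gcd(67342, 16561) = 1.
1 divides 43, so solutions exist.
By Bézout, 16561·(11101) + 67342·(-2730) = 1.
Scale by 43/1 = 43: (x₀, y₀) = (477343, -117390).
General solution: x = 477343 + 67342t, y = -117390 - 16561t for integer t.
x ≥ 0: smallest is 477343 mod 67342 = 5949 (at t = -7), with y = -1463.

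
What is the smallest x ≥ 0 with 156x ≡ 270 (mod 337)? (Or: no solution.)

gcd(337, 156):
  337 = 2·156 + 25
  156 = 6·25 + 6
  25 = 4·6 + 1
  6 = 6·1
so gcd(337, 156) = 1.
1 divides 270, so solutions exist.
Back-substitute for Bézout coefficients:
  1 = 25 - 4·6
  ... = 156·(-54) + 337·(25)
So 156·(-54) ≡ 1 (mod 337); multiply by 270: x ≡ -14580 (mod 337).
Smallest nonnegative: x = -14580 mod 337 = 248.

248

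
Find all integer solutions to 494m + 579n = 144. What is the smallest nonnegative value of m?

gcd(579, 494) = 1  (579 = 1·494 + 85, 494 = 5·85 + 69, 85 = 1·69 + 16, 69 = 4·16 + 5, 16 = 3·5 + 1, 5 = 5·1).
1 divides 144, so solutions exist.
Back-substituting, 494·(-109) + 579·(93) = 1.
Scale by 144/1 = 144: (m₀, n₀) = (-15696, 13392).
General solution: m = -15696 + 579t, n = 13392 - 494t for integer t.
m ≥ 0: smallest is -15696 mod 579 = 516 (at t = 28), with n = -440.

516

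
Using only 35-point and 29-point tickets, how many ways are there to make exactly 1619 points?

Need nonnegative integers with 35j + 29k = 1619.
gcd(35, 29) = 1, and 35·(5) + 29·(-6) = 1.
So (j₀, k₀) = (8095, -9714); general j = 8095 + 29t, k = -9714 - 35t.
j ≥ 0 ⇒ t ≥ -279; k ≥ 0 ⇒ t ≤ -278. That's 2 values of t.

2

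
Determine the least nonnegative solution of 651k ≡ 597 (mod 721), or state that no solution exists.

no solution

gcd(721, 651) = 7.
7 does not divide 597, so the congruence has no solution.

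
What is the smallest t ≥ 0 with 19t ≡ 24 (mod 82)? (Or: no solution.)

66

gcd(82, 19):
  82 = 4×19 + 6
  19 = 3×6 + 1
  6 = 6×1
so gcd(82, 19) = 1.
1 divides 24, so solutions exist.
Back-substitute for Bézout coefficients:
  1 = 19 - 3×6
  ... = 19×(13) + 82×(-3)
So 19×(13) ≡ 1 (mod 82); multiply by 24: t ≡ 312 (mod 82).
Smallest nonnegative: t = 312 mod 82 = 66.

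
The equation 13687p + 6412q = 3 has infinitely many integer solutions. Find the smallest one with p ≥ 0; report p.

gcd(13687, 6412):
  13687 = 2·6412 + 863
  6412 = 7·863 + 371
  863 = 2·371 + 121
  371 = 3·121 + 8
  121 = 15·8 + 1
  8 = 8·1
so gcd(13687, 6412) = 1.
1 divides 3, so solutions exist.
Back-substitute for Bézout coefficients:
  1 = 121 - 15·8
  ... = 13687·(795) + 6412·(-1697)
Scale by 3/1 = 3: (p₀, q₀) = (2385, -5091).
General solution: p = 2385 + 6412t, q = -5091 - 13687t for integer t.
p ≥ 0: smallest is 2385 mod 6412 = 2385 (at t = 0), with q = -5091.

2385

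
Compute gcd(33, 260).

1

gcd(260, 33) = 1  (260 = 7×33 + 29, 33 = 1×29 + 4, 29 = 7×4 + 1, 4 = 4×1).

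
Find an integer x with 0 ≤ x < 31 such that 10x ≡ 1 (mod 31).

gcd(31, 10) = 1.
By Bézout, 10*(-3) + 31*(1) = 1.
So 10*-3 ≡ 1 (mod 31), and -3 mod 31 = 28.

28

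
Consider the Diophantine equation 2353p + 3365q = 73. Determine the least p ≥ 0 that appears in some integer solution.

gcd(3365, 2353) = 1  (3365 = 1×2353 + 1012, 2353 = 2×1012 + 329, 1012 = 3×329 + 25, 329 = 13×25 + 4, 25 = 6×4 + 1, 4 = 4×1).
1 divides 73, so solutions exist.
Back-substituting, 2353×(-808) + 3365×(565) = 1.
Scale by 73/1 = 73: (p₀, q₀) = (-58984, 41245).
General solution: p = -58984 + 3365t, q = 41245 - 2353t for integer t.
p ≥ 0: smallest is -58984 mod 3365 = 1586 (at t = 18), with q = -1109.

1586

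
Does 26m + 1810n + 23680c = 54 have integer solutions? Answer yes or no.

yes

gcd(1810, 26) = 2.
gcd(2, 23680) = 2.
2 divides 54, so integer solutions exist.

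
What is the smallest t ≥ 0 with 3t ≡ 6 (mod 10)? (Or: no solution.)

2

gcd(10, 3):
  10 = 3×3 + 1
  3 = 3×1
so gcd(10, 3) = 1.
1 divides 6, so solutions exist.
Back-substitute for Bézout coefficients:
  1 = 10 - 3×3
  ... = 3×(-3) + 10×(1)
So 3×(-3) ≡ 1 (mod 10); multiply by 6: t ≡ -18 (mod 10).
Smallest nonnegative: t = -18 mod 10 = 2.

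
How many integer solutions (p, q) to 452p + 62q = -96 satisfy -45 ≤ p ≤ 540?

gcd(452, 62):
  452 = 7*62 + 18
  62 = 3*18 + 8
  18 = 2*8 + 2
  8 = 4*2
so gcd(452, 62) = 2.
Back-substitute for Bézout coefficients:
  2 = 18 - 2*8
  ... = 452*(7) + 62*(-51)
Scale by -48: particular solution (-336, 2448); reduce p mod 31: (5, -38).
General solution: p = 5 + 31t, q = -38 - 226t for integer t.
-45 ≤ 5 + 31t ≤ 540 gives t ∈ [-1, 17], which is 19 values.

19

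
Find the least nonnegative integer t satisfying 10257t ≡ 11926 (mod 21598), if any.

gcd(21598, 10257) = 1  (21598 = 2×10257 + 1084, 10257 = 9×1084 + 501, 1084 = 2×501 + 82, 501 = 6×82 + 9, 82 = 9×9 + 1, 9 = 9×1).
1 divides 11926, so solutions exist.
Back-substituting, 10257×(-2371) + 21598×(1126) = 1.
So 10257×(-2371) ≡ 1 (mod 21598); multiply by 11926: t ≡ -28276546 (mod 21598).
Smallest nonnegative: t = -28276546 mod 21598 = 16834.

16834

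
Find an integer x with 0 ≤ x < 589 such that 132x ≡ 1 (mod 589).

gcd(589, 132):
  589 = 4×132 + 61
  132 = 2×61 + 10
  61 = 6×10 + 1
  10 = 10×1
so gcd(589, 132) = 1.
Back-substitute for Bézout coefficients:
  1 = 61 - 6×10
  ... = 132×(-58) + 589×(13)
So 132×-58 ≡ 1 (mod 589), and -58 mod 589 = 531.

531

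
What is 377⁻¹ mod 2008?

gcd(2008, 377) = 1  (2008 = 5·377 + 123, 377 = 3·123 + 8, 123 = 15·8 + 3, 8 = 2·3 + 2, 3 = 1·2 + 1, 2 = 2·1).
Back-substituting, 377·(-751) + 2008·(141) = 1.
So 377·-751 ≡ 1 (mod 2008), and -751 mod 2008 = 1257.

1257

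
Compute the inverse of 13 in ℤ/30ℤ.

7

gcd(30, 13) = 1  (30 = 2×13 + 4, 13 = 3×4 + 1, 4 = 4×1).
Back-substituting, 13×(7) + 30×(-3) = 1.
So 13×7 ≡ 1 (mod 30), and 7 mod 30 = 7.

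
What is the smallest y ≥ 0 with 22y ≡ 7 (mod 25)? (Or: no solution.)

6

gcd(25, 22) = 1  (25 = 1·22 + 3, 22 = 7·3 + 1, 3 = 3·1).
1 divides 7, so solutions exist.
Back-substituting, 22·(8) + 25·(-7) = 1.
So 22·(8) ≡ 1 (mod 25); multiply by 7: y ≡ 56 (mod 25).
Smallest nonnegative: y = 56 mod 25 = 6.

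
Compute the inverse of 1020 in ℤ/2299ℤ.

1580

gcd(2299, 1020) = 1.
By Bézout, 1020×(-719) + 2299×(319) = 1.
So 1020×-719 ≡ 1 (mod 2299), and -719 mod 2299 = 1580.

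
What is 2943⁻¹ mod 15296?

gcd(15296, 2943) = 1.
By Bézout, 2943·(-2817) + 15296·(542) = 1.
So 2943·-2817 ≡ 1 (mod 15296), and -2817 mod 15296 = 12479.

12479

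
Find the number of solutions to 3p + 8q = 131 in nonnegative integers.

gcd(8, 3) = 1  (8 = 2×3 + 2, 3 = 1×2 + 1, 2 = 2×1).
Back-substituting, 3×(3) + 8×(-1) = 1.
Scale by 131: one solution is (393, -131). Reduce p mod 8: (1, 16).
General: p = 1 + 8t, q = 16 - 3t.
p ≥ 0 ⇒ t ≥ 0; q ≥ 0 ⇒ t ≤ 5. So t ∈ [0, 5]: 6 solutions.

6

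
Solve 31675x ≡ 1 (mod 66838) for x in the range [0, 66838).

gcd(66838, 31675):
  66838 = 2·31675 + 3488
  31675 = 9·3488 + 283
  3488 = 12·283 + 92
  283 = 3·92 + 7
  92 = 13·7 + 1
  7 = 7·1
so gcd(66838, 31675) = 1.
Back-substitute for Bézout coefficients:
  1 = 92 - 13·7
  ... = 31675·(-9447) + 66838·(4477)
So 31675·-9447 ≡ 1 (mod 66838), and -9447 mod 66838 = 57391.

57391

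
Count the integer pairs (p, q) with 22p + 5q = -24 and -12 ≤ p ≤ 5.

4

gcd(22, 5):
  22 = 4×5 + 2
  5 = 2×2 + 1
  2 = 2×1
so gcd(22, 5) = 1.
Back-substitute for Bézout coefficients:
  1 = 5 - 2×2
  ... = 22×(-2) + 5×(9)
Scale by -24: particular solution (48, -216); reduce p mod 5: (3, -18).
General solution: p = 3 + 5t, q = -18 - 22t for integer t.
-12 ≤ 3 + 5t ≤ 5 gives t ∈ [-3, 0], which is 4 values.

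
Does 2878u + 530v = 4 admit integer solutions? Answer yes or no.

gcd(2878, 530) = 2.
2 divides 4, so integer solutions exist.

yes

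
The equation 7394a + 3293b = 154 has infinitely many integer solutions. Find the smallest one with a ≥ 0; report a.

2959

gcd(7394, 3293):
  7394 = 2×3293 + 808
  3293 = 4×808 + 61
  808 = 13×61 + 15
  61 = 4×15 + 1
  15 = 15×1
so gcd(7394, 3293) = 1.
1 divides 154, so solutions exist.
Back-substitute for Bézout coefficients:
  1 = 61 - 4×15
  ... = 7394×(-216) + 3293×(485)
Scale by 154/1 = 154: (a₀, b₀) = (-33264, 74690).
General solution: a = -33264 + 3293t, b = 74690 - 7394t for integer t.
a ≥ 0: smallest is -33264 mod 3293 = 2959 (at t = 11), with b = -6644.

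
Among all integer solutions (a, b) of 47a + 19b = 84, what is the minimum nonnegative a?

3

gcd(47, 19):
  47 = 2·19 + 9
  19 = 2·9 + 1
  9 = 9·1
so gcd(47, 19) = 1.
1 divides 84, so solutions exist.
Back-substitute for Bézout coefficients:
  1 = 19 - 2·9
  ... = 47·(-2) + 19·(5)
Scale by 84/1 = 84: (a₀, b₀) = (-168, 420).
General solution: a = -168 + 19t, b = 420 - 47t for integer t.
a ≥ 0: smallest is -168 mod 19 = 3 (at t = 9), with b = -3.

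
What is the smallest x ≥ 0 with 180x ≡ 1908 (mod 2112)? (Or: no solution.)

gcd(2112, 180) = 12  (2112 = 11*180 + 132, 180 = 1*132 + 48, 132 = 2*48 + 36, 48 = 1*36 + 12, 36 = 3*12).
12 divides 1908, so solutions exist.
Back-substituting, 180*(47) + 2112*(-4) = 12.
So 180*(47) ≡ 12 (mod 2112); multiply by 159: x ≡ 7473 (mod 176).
Smallest nonnegative: x = 7473 mod 176 = 81.

81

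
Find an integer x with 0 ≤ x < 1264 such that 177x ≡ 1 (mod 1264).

657

gcd(1264, 177):
  1264 = 7*177 + 25
  177 = 7*25 + 2
  25 = 12*2 + 1
  2 = 2*1
so gcd(1264, 177) = 1.
Back-substitute for Bézout coefficients:
  1 = 25 - 12*2
  ... = 177*(-607) + 1264*(85)
So 177*-607 ≡ 1 (mod 1264), and -607 mod 1264 = 657.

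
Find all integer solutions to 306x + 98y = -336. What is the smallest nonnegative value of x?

gcd(306, 98):
  306 = 3*98 + 12
  98 = 8*12 + 2
  12 = 6*2
so gcd(306, 98) = 2.
2 divides -336, so solutions exist.
Back-substitute for Bézout coefficients:
  2 = 98 - 8*12
  ... = 306*(-8) + 98*(25)
Scale by -336/2 = -168: (x₀, y₀) = (1344, -4200).
General solution: x = 1344 + 49t, y = -4200 - 153t for integer t.
x ≥ 0: smallest is 1344 mod 49 = 21 (at t = -27), with y = -69.

21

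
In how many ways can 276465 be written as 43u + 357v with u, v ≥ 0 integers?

gcd(357, 43) = 1  (357 = 8×43 + 13, 43 = 3×13 + 4, 13 = 3×4 + 1, 4 = 4×1).
Back-substituting, 43×(-83) + 357×(10) = 1.
Scale by 276465: one solution is (-22946595, 2764650). Reduce u mod 357: (294, 739).
General: u = 294 + 357t, v = 739 - 43t.
u ≥ 0 ⇒ t ≥ 0; v ≥ 0 ⇒ t ≤ 17. So t ∈ [0, 17]: 18 solutions.

18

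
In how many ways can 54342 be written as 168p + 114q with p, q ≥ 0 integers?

gcd(168, 114) = 6  (168 = 1×114 + 54, 114 = 2×54 + 6, 54 = 9×6).
Back-substituting, 168×(-2) + 114×(3) = 6.
Scale by 9057: one solution is (-18114, 27171). Reduce p mod 19: (12, 459).
General: p = 12 + 19t, q = 459 - 28t.
p ≥ 0 ⇒ t ≥ 0; q ≥ 0 ⇒ t ≤ 16. So t ∈ [0, 16]: 17 solutions.

17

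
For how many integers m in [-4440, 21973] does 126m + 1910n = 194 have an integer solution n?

28

gcd(1910, 126) = 2  (1910 = 15*126 + 20, 126 = 6*20 + 6, 20 = 3*6 + 2, 6 = 3*2).
Back-substituting, 126*(-288) + 1910*(19) = 2.
Scale by 97: particular solution (-27936, 1843); reduce m mod 955: (714, -47).
General solution: m = 714 + 955t, n = -47 - 63t for integer t.
-4440 ≤ 714 + 955t ≤ 21973 gives t ∈ [-5, 22], which is 28 values.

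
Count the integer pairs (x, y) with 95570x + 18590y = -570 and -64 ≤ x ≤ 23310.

gcd(95570, 18590) = 10.
By Bézout, 95570*(-149) + 18590*(766) = 10.
Particular solution: (1057, -5434).
General solution: x = 1057 + 1859t, y = -5434 - 9557t for integer t.
-64 ≤ 1057 + 1859t ≤ 23310 gives t ∈ [0, 11], which is 12 values.

12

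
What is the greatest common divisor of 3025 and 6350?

25

gcd(6350, 3025) = 25  (6350 = 2×3025 + 300, 3025 = 10×300 + 25, 300 = 12×25).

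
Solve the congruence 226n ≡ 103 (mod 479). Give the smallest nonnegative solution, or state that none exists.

223

gcd(479, 226) = 1.
1 divides 103, so solutions exist.
By Bézout, 226*(-142) + 479*(67) = 1.
So 226*(-142) ≡ 1 (mod 479); multiply by 103: n ≡ -14626 (mod 479).
Smallest nonnegative: n = -14626 mod 479 = 223.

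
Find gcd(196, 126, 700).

gcd(196, 126):
  196 = 1×126 + 70
  126 = 1×70 + 56
  70 = 1×56 + 14
  56 = 4×14
so gcd(196, 126) = 14.
gcd(14, 700) = 14.

14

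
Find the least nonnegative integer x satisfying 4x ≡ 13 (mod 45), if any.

37

gcd(45, 4):
  45 = 11*4 + 1
  4 = 4*1
so gcd(45, 4) = 1.
1 divides 13, so solutions exist.
Back-substitute for Bézout coefficients:
  1 = 45 - 11*4
  ... = 4*(-11) + 45*(1)
So 4*(-11) ≡ 1 (mod 45); multiply by 13: x ≡ -143 (mod 45).
Smallest nonnegative: x = -143 mod 45 = 37.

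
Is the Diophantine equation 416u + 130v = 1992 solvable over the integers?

gcd(416, 130) = 26  (416 = 3×130 + 26, 130 = 5×26).
26 does not divide 1992 (remainder 16), so no integer solutions.

no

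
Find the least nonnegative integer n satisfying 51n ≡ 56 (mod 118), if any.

gcd(118, 51):
  118 = 2×51 + 16
  51 = 3×16 + 3
  16 = 5×3 + 1
  3 = 3×1
so gcd(118, 51) = 1.
1 divides 56, so solutions exist.
Back-substitute for Bézout coefficients:
  1 = 16 - 5×3
  ... = 51×(-37) + 118×(16)
So 51×(-37) ≡ 1 (mod 118); multiply by 56: n ≡ -2072 (mod 118).
Smallest nonnegative: n = -2072 mod 118 = 52.

52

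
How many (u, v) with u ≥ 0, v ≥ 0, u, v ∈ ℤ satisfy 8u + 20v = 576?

gcd(20, 8) = 4.
By Bézout, 8*(-2) + 20*(1) = 4.
One solution: (2, 28).
General: u = 2 + 5t, v = 28 - 2t.
u ≥ 0 ⇒ t ≥ 0; v ≥ 0 ⇒ t ≤ 14. So t ∈ [0, 14]: 15 solutions.

15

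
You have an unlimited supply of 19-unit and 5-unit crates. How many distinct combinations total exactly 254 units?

Need nonnegative integers with 19j + 5k = 254.
gcd(19, 5) = 1, and 19·(-1) + 5·(4) = 1.
So (j₀, k₀) = (-254, 1016); general j = -254 + 5t, k = 1016 - 19t.
j ≥ 0 ⇒ t ≥ 51; k ≥ 0 ⇒ t ≤ 53. That's 3 values of t.

3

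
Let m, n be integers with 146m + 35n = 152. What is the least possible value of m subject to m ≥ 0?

gcd(146, 35) = 1  (146 = 4·35 + 6, 35 = 5·6 + 5, 6 = 1·5 + 1, 5 = 5·1).
1 divides 152, so solutions exist.
Back-substituting, 146·(6) + 35·(-25) = 1.
Scale by 152/1 = 152: (m₀, n₀) = (912, -3800).
General solution: m = 912 + 35t, n = -3800 - 146t for integer t.
m ≥ 0: smallest is 912 mod 35 = 2 (at t = -26), with n = -4.

2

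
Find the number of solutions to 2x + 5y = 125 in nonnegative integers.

gcd(5, 2):
  5 = 2*2 + 1
  2 = 2*1
so gcd(5, 2) = 1.
Back-substitute for Bézout coefficients:
  1 = 5 - 2*2
  ... = 2*(-2) + 5*(1)
Scale by 125: one solution is (-250, 125). Reduce x mod 5: (0, 25).
General: x = 0 + 5t, y = 25 - 2t.
x ≥ 0 ⇒ t ≥ 0; y ≥ 0 ⇒ t ≤ 12. So t ∈ [0, 12]: 13 solutions.

13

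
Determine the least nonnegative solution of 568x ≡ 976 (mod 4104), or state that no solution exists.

139

gcd(4104, 568):
  4104 = 7·568 + 128
  568 = 4·128 + 56
  128 = 2·56 + 16
  56 = 3·16 + 8
  16 = 2·8
so gcd(4104, 568) = 8.
8 divides 976, so solutions exist.
Back-substitute for Bézout coefficients:
  8 = 56 - 3·16
  ... = 568·(224) + 4104·(-31)
So 568·(224) ≡ 8 (mod 4104); multiply by 122: x ≡ 27328 (mod 513).
Smallest nonnegative: x = 27328 mod 513 = 139.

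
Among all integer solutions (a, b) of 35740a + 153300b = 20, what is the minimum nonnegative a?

6983

gcd(153300, 35740) = 20.
20 divides 20, so solutions exist.
By Bézout, 35740·(-682) + 153300·(159) = 20.
Scale by 20/20 = 1: (a₀, b₀) = (-682, 159).
General solution: a = -682 + 7665t, b = 159 - 1787t for integer t.
a ≥ 0: smallest is -682 mod 7665 = 6983 (at t = 1), with b = -1628.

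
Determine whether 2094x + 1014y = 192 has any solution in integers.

gcd(2094, 1014) = 6.
6 divides 192, so integer solutions exist.

yes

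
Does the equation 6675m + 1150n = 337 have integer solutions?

gcd(6675, 1150) = 25  (6675 = 5·1150 + 925, 1150 = 1·925 + 225, 925 = 4·225 + 25, 225 = 9·25).
25 does not divide 337 (remainder 12), so no integer solutions.

no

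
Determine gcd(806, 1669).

gcd(1669, 806) = 1  (1669 = 2·806 + 57, 806 = 14·57 + 8, 57 = 7·8 + 1, 8 = 8·1).

1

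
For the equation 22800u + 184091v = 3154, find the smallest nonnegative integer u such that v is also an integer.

gcd(184091, 22800):
  184091 = 8*22800 + 1691
  22800 = 13*1691 + 817
  1691 = 2*817 + 57
  817 = 14*57 + 19
  57 = 3*19
so gcd(184091, 22800) = 19.
19 divides 3154, so solutions exist.
Back-substitute for Bézout coefficients:
  19 = 817 - 14*57
  ... = 22800*(3157) + 184091*(-391)
Scale by 3154/19 = 166: (u₀, v₀) = (524062, -64906).
General solution: u = 524062 + 9689t, v = -64906 - 1200t for integer t.
u ≥ 0: smallest is 524062 mod 9689 = 856 (at t = -54), with v = -106.

856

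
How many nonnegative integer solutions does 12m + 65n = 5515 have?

gcd(65, 12) = 1.
By Bézout, 12*(-27) + 65*(5) = 1.
One solution: (10, 83).
General: m = 10 + 65t, n = 83 - 12t.
m ≥ 0 ⇒ t ≥ 0; n ≥ 0 ⇒ t ≤ 6. So t ∈ [0, 6]: 7 solutions.

7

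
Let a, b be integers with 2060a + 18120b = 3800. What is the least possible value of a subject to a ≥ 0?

gcd(18120, 2060) = 20.
20 divides 3800, so solutions exist.
By Bézout, 2060×(-431) + 18120×(49) = 20.
Scale by 3800/20 = 190: (a₀, b₀) = (-81890, 9310).
General solution: a = -81890 + 906t, b = 9310 - 103t for integer t.
a ≥ 0: smallest is -81890 mod 906 = 556 (at t = 91), with b = -63.

556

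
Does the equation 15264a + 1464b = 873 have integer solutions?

no

gcd(15264, 1464) = 24.
24 does not divide 873 (remainder 9), so no integer solutions.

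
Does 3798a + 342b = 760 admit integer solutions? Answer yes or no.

gcd(3798, 342) = 18  (3798 = 11*342 + 36, 342 = 9*36 + 18, 36 = 2*18).
18 does not divide 760 (remainder 4), so no integer solutions.

no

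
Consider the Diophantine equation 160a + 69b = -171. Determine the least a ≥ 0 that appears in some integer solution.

gcd(160, 69) = 1  (160 = 2·69 + 22, 69 = 3·22 + 3, 22 = 7·3 + 1, 3 = 3·1).
1 divides -171, so solutions exist.
Back-substituting, 160·(22) + 69·(-51) = 1.
Scale by -171/1 = -171: (a₀, b₀) = (-3762, 8721).
General solution: a = -3762 + 69t, b = 8721 - 160t for integer t.
a ≥ 0: smallest is -3762 mod 69 = 33 (at t = 55), with b = -79.

33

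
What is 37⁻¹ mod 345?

28

gcd(345, 37):
  345 = 9*37 + 12
  37 = 3*12 + 1
  12 = 12*1
so gcd(345, 37) = 1.
Back-substitute for Bézout coefficients:
  1 = 37 - 3*12
  ... = 37*(28) + 345*(-3)
So 37*28 ≡ 1 (mod 345), and 28 mod 345 = 28.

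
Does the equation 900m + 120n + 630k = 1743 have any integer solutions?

no

gcd(900, 120) = 60  (900 = 7*120 + 60, 120 = 2*60).
gcd(60, 630) = 30.
30 does not divide 1743 (remainder 3), so no integer solutions.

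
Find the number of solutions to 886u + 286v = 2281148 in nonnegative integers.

gcd(886, 286):
  886 = 3×286 + 28
  286 = 10×28 + 6
  28 = 4×6 + 4
  6 = 1×4 + 2
  4 = 2×2
so gcd(886, 286) = 2.
Back-substitute for Bézout coefficients:
  2 = 6 - 1×4
  ... = 886×(-51) + 286×(158)
Scale by 1140574: one solution is (-58169274, 180210692). Reduce u mod 143: (123, 7595).
General: u = 123 + 143t, v = 7595 - 443t.
u ≥ 0 ⇒ t ≥ 0; v ≥ 0 ⇒ t ≤ 17. So t ∈ [0, 17]: 18 solutions.

18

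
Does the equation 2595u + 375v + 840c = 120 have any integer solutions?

yes

gcd(2595, 375):
  2595 = 6·375 + 345
  375 = 1·345 + 30
  345 = 11·30 + 15
  30 = 2·15
so gcd(2595, 375) = 15.
gcd(15, 840) = 15.
15 divides 120, so integer solutions exist.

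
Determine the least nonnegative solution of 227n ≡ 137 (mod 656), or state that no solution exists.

515

gcd(656, 227) = 1  (656 = 2×227 + 202, 227 = 1×202 + 25, 202 = 8×25 + 2, 25 = 12×2 + 1, 2 = 2×1).
1 divides 137, so solutions exist.
Back-substituting, 227×(315) + 656×(-109) = 1.
So 227×(315) ≡ 1 (mod 656); multiply by 137: n ≡ 43155 (mod 656).
Smallest nonnegative: n = 43155 mod 656 = 515.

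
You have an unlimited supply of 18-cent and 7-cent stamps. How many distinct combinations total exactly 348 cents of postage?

3

Need nonnegative integers with 18j + 7k = 348.
gcd(18, 7) = 1, and 18·(2) + 7·(-5) = 1.
So (j₀, k₀) = (696, -1740); general j = 696 + 7t, k = -1740 - 18t.
j ≥ 0 ⇒ t ≥ -99; k ≥ 0 ⇒ t ≤ -97. That's 3 values of t.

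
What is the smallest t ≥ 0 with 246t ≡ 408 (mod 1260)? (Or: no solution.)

58

gcd(1260, 246):
  1260 = 5×246 + 30
  246 = 8×30 + 6
  30 = 5×6
so gcd(1260, 246) = 6.
6 divides 408, so solutions exist.
Back-substitute for Bézout coefficients:
  6 = 246 - 8×30
  ... = 246×(41) + 1260×(-8)
So 246×(41) ≡ 6 (mod 1260); multiply by 68: t ≡ 2788 (mod 210).
Smallest nonnegative: t = 2788 mod 210 = 58.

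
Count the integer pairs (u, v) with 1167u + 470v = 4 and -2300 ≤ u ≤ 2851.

11

gcd(1167, 470):
  1167 = 2·470 + 227
  470 = 2·227 + 16
  227 = 14·16 + 3
  16 = 5·3 + 1
  3 = 3·1
so gcd(1167, 470) = 1.
Back-substitute for Bézout coefficients:
  1 = 16 - 5·3
  ... = 1167·(-147) + 470·(365)
Scale by 4: particular solution (-588, 1460); reduce u mod 470: (352, -874).
General solution: u = 352 + 470t, v = -874 - 1167t for integer t.
-2300 ≤ 352 + 470t ≤ 2851 gives t ∈ [-5, 5], which is 11 values.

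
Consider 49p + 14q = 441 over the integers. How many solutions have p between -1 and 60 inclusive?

gcd(49, 14):
  49 = 3*14 + 7
  14 = 2*7
so gcd(49, 14) = 7.
Back-substitute for Bézout coefficients:
  7 = 49 - 3*14
  ... = 49*(1) + 14*(-3)
Scale by 63: particular solution (63, -189); reduce p mod 2: (1, 28).
General solution: p = 1 + 2t, q = 28 - 7t for integer t.
-1 ≤ 1 + 2t ≤ 60 gives t ∈ [-1, 29], which is 31 values.

31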